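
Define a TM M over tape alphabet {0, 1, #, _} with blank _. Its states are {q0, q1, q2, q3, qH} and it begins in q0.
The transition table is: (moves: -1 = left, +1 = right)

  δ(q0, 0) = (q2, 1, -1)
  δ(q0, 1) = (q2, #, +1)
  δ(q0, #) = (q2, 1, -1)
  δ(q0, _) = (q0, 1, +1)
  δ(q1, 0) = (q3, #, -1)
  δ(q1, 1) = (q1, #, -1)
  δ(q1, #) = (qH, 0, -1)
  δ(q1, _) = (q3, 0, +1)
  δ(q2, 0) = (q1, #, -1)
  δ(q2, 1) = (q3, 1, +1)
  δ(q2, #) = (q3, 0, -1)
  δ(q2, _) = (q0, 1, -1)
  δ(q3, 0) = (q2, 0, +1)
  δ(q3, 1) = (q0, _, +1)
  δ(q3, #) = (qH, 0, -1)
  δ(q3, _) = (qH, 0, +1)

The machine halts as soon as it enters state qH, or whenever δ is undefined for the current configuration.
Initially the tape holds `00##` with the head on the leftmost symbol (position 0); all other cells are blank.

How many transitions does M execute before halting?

19

q0 | __[0]0##   read 0 → write 1, move -1, go to q2
q2 | _[_]10##   read _ → write 1, move -1, go to q0
q0 | [_]110##   read _ → write 1, move +1, go to q0
q0 | 1[1]10##   read 1 → write #, move +1, go to q2
q2 | 1#[1]0##   read 1 → write 1, move +1, go to q3
q3 | 1#1[0]##   read 0 → write 0, move +1, go to q2
q2 | 1#10[#]#   read # → write 0, move -1, go to q3
q3 | 1#1[0]0#   read 0 → write 0, move +1, go to q2
q2 | 1#10[0]#   read 0 → write #, move -1, go to q1
q1 | 1#1[0]##   read 0 → write #, move -1, go to q3
q3 | 1#[1]###   read 1 → write _, move +1, go to q0
q0 | 1#_[#]##   read # → write 1, move -1, go to q2
q2 | 1#[_]1##   read _ → write 1, move -1, go to q0
q0 | 1[#]11##   read # → write 1, move -1, go to q2
q2 | [1]111##   read 1 → write 1, move +1, go to q3
q3 | 1[1]11##   read 1 → write _, move +1, go to q0
q0 | 1_[1]1##   read 1 → write #, move +1, go to q2
q2 | 1_#[1]##   read 1 → write 1, move +1, go to q3
q3 | 1_#1[#]#   read # → write 0, move -1, go to qH
qH | 1_#[1]0#
M halts after 19 transitions.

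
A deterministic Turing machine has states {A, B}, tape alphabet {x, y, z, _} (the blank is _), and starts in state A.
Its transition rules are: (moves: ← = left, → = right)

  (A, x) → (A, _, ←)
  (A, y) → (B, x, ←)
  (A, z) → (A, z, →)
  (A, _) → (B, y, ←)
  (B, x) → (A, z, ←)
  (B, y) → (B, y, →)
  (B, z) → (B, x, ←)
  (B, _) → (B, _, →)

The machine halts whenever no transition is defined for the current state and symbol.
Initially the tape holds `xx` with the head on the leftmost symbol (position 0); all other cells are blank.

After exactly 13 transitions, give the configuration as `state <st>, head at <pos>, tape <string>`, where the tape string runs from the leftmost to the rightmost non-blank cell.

state B, head at -1, tape yxz

A | __[x]x   read x → write _, move ←, go to A
A | _[_]_x   read _ → write y, move ←, go to B
B | [_]y_x   read _ → write _, move →, go to B
B | _[y]_x   read y → write y, move →, go to B
B | _y[_]x   read _ → write _, move →, go to B
B | _y_[x]   read x → write z, move ←, go to A
A | _y[_]z   read _ → write y, move ←, go to B
B | _[y]yz   read y → write y, move →, go to B
B | _y[y]z   read y → write y, move →, go to B
B | _yy[z]   read z → write x, move ←, go to B
B | _y[y]x   read y → write y, move →, go to B
B | _yy[x]   read x → write z, move ←, go to A
A | _y[y]z   read y → write x, move ←, go to B
B | _[y]xz
After 13 steps: state B, head at -1, tape yxz.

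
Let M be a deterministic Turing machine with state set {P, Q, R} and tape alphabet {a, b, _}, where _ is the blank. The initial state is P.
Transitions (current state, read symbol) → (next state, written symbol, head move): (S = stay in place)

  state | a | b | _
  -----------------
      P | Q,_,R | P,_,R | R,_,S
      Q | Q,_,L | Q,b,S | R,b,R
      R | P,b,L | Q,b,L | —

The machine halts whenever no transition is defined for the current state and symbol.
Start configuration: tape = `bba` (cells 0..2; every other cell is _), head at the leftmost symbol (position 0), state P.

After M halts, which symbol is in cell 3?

b

state=P head=0 tape=[b]ba__   (P,b)→(P,_,R)
state=P head=1 tape=_[b]a__   (P,b)→(P,_,R)
state=P head=2 tape=__[a]__   (P,a)→(Q,_,R)
state=Q head=3 tape=___[_]_   (Q,_)→(R,b,R)
state=R head=4 tape=___b[_]
Cell 3 holds b when M halts.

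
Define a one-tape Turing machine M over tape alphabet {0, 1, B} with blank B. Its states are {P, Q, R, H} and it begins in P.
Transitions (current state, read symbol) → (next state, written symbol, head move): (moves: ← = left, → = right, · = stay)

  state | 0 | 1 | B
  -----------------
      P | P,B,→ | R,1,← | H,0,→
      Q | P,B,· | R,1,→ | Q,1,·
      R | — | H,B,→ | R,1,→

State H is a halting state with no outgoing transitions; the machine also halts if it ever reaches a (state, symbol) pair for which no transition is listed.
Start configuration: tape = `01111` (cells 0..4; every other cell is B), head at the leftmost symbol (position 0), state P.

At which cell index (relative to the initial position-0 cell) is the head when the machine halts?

2

P | [0]1111   read 0 → write B, move →, go to P
P | B[1]111   read 1 → write 1, move ←, go to R
R | [B]1111   read B → write 1, move →, go to R
R | 1[1]111   read 1 → write B, move →, go to H
H | 1B[1]11
At halt the head is at cell 2.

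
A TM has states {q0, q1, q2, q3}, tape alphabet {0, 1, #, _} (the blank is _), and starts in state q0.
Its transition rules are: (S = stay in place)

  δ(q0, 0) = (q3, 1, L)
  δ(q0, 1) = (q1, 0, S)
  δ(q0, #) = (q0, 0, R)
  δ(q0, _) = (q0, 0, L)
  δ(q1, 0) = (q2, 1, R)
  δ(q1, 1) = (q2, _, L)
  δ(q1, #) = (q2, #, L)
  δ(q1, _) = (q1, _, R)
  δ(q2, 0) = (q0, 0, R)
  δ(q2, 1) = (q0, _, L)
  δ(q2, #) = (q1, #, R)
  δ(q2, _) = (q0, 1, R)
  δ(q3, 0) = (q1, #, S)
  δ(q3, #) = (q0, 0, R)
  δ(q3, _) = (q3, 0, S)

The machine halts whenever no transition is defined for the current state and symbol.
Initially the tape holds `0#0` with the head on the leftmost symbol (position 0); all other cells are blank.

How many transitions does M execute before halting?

17

state=q0 head=0 tape=__[0]#0___   (q0,0)→(q3,1,L)
state=q3 head=-1 tape=_[_]1#0___   (q3,_)→(q3,0,S)
state=q3 head=-1 tape=_[0]1#0___   (q3,0)→(q1,#,S)
state=q1 head=-1 tape=_[#]1#0___   (q1,#)→(q2,#,L)
state=q2 head=-2 tape=[_]#1#0___   (q2,_)→(q0,1,R)
state=q0 head=-1 tape=1[#]1#0___   (q0,#)→(q0,0,R)
state=q0 head=0 tape=10[1]#0___   (q0,1)→(q1,0,S)
state=q1 head=0 tape=10[0]#0___   (q1,0)→(q2,1,R)
state=q2 head=1 tape=101[#]0___   (q2,#)→(q1,#,R)
state=q1 head=2 tape=101#[0]___   (q1,0)→(q2,1,R)
state=q2 head=3 tape=101#1[_]__   (q2,_)→(q0,1,R)
state=q0 head=4 tape=101#11[_]_   (q0,_)→(q0,0,L)
state=q0 head=3 tape=101#1[1]0_   (q0,1)→(q1,0,S)
state=q1 head=3 tape=101#1[0]0_   (q1,0)→(q2,1,R)
state=q2 head=4 tape=101#11[0]_   (q2,0)→(q0,0,R)
state=q0 head=5 tape=101#110[_]   (q0,_)→(q0,0,L)
state=q0 head=4 tape=101#11[0]0   (q0,0)→(q3,1,L)
state=q3 head=3 tape=101#1[1]10
M halts after 17 transitions.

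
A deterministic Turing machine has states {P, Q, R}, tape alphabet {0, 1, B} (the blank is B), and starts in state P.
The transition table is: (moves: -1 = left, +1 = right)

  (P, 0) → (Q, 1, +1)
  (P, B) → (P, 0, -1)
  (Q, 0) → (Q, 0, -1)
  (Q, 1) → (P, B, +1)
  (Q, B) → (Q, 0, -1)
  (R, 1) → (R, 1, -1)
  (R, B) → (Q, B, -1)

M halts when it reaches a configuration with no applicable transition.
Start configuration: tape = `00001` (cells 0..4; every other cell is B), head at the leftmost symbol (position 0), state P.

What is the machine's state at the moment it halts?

P

state=P head=0 tape=[0]0001B   (P,0)→(Q,1,+1)
state=Q head=1 tape=1[0]001B   (Q,0)→(Q,0,-1)
state=Q head=0 tape=[1]0001B   (Q,1)→(P,B,+1)
state=P head=1 tape=B[0]001B   (P,0)→(Q,1,+1)
state=Q head=2 tape=B1[0]01B   (Q,0)→(Q,0,-1)
state=Q head=1 tape=B[1]001B   (Q,1)→(P,B,+1)
state=P head=2 tape=BB[0]01B   (P,0)→(Q,1,+1)
state=Q head=3 tape=BB1[0]1B   (Q,0)→(Q,0,-1)
state=Q head=2 tape=BB[1]01B   (Q,1)→(P,B,+1)
state=P head=3 tape=BBB[0]1B   (P,0)→(Q,1,+1)
state=Q head=4 tape=BBB1[1]B   (Q,1)→(P,B,+1)
state=P head=5 tape=BBB1B[B]   (P,B)→(P,0,-1)
state=P head=4 tape=BBB1[B]0   (P,B)→(P,0,-1)
state=P head=3 tape=BBB[1]00
No transition is defined for (P, 1); M halts in state P.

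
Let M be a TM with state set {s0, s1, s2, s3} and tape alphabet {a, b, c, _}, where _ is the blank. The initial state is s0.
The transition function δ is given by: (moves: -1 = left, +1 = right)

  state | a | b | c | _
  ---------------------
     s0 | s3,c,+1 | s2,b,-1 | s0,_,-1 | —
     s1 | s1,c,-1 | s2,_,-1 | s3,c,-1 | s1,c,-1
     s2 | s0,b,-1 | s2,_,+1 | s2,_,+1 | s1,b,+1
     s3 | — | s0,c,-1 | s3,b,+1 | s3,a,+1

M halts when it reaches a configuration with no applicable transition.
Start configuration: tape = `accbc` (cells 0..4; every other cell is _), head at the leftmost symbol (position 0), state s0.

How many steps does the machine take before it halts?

28

s0 | [a]ccbc__   read a → write c, move +1, go to s3
s3 | c[c]cbc__   read c → write b, move +1, go to s3
s3 | cb[c]bc__   read c → write b, move +1, go to s3
s3 | cbb[b]c__   read b → write c, move -1, go to s0
s0 | cb[b]cc__   read b → write b, move -1, go to s2
s2 | c[b]bcc__   read b → write _, move +1, go to s2
s2 | c_[b]cc__   read b → write _, move +1, go to s2
s2 | c__[c]c__   read c → write _, move +1, go to s2
s2 | c___[c]__   read c → write _, move +1, go to s2
s2 | c____[_]_   read _ → write b, move +1, go to s1
s1 | c____b[_]   read _ → write c, move -1, go to s1
s1 | c____[b]c   read b → write _, move -1, go to s2
s2 | c___[_]_c   read _ → write b, move +1, go to s1
s1 | c___b[_]c   read _ → write c, move -1, go to s1
s1 | c___[b]cc   read b → write _, move -1, go to s2
s2 | c__[_]_cc   read _ → write b, move +1, go to s1
s1 | c__b[_]cc   read _ → write c, move -1, go to s1
s1 | c__[b]ccc   read b → write _, move -1, go to s2
s2 | c_[_]_ccc   read _ → write b, move +1, go to s1
s1 | c_b[_]ccc   read _ → write c, move -1, go to s1
s1 | c_[b]cccc   read b → write _, move -1, go to s2
s2 | c[_]_cccc   read _ → write b, move +1, go to s1
s1 | cb[_]cccc   read _ → write c, move -1, go to s1
s1 | c[b]ccccc   read b → write _, move -1, go to s2
s2 | [c]_ccccc   read c → write _, move +1, go to s2
s2 | _[_]ccccc   read _ → write b, move +1, go to s1
s1 | _b[c]cccc   read c → write c, move -1, go to s3
s3 | _[b]ccccc   read b → write c, move -1, go to s0
s0 | [_]cccccc
M halts after 28 transitions.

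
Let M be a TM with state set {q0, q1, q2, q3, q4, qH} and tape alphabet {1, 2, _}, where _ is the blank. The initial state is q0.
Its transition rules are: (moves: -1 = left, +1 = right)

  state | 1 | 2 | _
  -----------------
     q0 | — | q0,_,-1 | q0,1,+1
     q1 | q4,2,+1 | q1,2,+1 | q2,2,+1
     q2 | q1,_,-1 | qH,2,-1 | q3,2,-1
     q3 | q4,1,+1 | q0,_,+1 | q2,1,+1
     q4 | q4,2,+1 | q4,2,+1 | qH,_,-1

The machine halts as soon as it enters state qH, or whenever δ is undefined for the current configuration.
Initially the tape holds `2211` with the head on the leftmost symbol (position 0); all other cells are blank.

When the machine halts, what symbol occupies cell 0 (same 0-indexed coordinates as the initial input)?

1

state=q0 head=0 tape=_[2]211   (q0,2)→(q0,_,-1)
state=q0 head=-1 tape=[_]_211   (q0,_)→(q0,1,+1)
state=q0 head=0 tape=1[_]211   (q0,_)→(q0,1,+1)
state=q0 head=1 tape=11[2]11   (q0,2)→(q0,_,-1)
state=q0 head=0 tape=1[1]_11
Cell 0 holds 1 when M halts.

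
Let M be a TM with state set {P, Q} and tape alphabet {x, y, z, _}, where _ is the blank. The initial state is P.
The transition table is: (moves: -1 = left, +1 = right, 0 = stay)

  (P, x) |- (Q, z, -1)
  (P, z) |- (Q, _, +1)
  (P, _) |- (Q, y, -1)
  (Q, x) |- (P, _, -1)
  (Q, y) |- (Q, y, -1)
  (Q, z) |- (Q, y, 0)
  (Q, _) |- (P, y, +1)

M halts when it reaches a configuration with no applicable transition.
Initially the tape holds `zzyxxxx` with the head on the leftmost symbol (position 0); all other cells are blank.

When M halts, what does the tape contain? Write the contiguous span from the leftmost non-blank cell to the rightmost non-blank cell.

P | [z]zyxxxx   read z → write _, move +1, go to Q
Q | _[z]yxxxx   read z → write y, move 0, go to Q
Q | _[y]yxxxx   read y → write y, move -1, go to Q
Q | [_]yyxxxx   read _ → write y, move +1, go to P
P | y[y]yxxxx
The non-blank tape span at halt is yyyxxxx.

yyyxxxx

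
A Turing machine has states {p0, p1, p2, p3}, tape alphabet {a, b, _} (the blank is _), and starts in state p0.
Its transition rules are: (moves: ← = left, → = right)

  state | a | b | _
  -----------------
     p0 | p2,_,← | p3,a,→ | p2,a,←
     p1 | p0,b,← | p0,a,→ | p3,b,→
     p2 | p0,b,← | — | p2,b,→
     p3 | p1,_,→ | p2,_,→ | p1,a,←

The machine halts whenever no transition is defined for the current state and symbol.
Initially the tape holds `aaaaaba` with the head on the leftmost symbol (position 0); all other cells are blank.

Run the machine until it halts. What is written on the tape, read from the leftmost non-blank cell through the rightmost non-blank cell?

a_babbaaba

p0 | ___[a]aaaaba   read a → write _, move ←, go to p2
p2 | __[_]_aaaaba   read _ → write b, move →, go to p2
p2 | __b[_]aaaaba   read _ → write b, move →, go to p2
p2 | __bb[a]aaaba   read a → write b, move ←, go to p0
p0 | __b[b]baaaba   read b → write a, move →, go to p3
p3 | __ba[b]aaaba   read b → write _, move →, go to p2
p2 | __ba_[a]aaba   read a → write b, move ←, go to p0
p0 | __ba[_]baaba   read _ → write a, move ←, go to p2
p2 | __b[a]abaaba   read a → write b, move ←, go to p0
p0 | __[b]babaaba   read b → write a, move →, go to p3
p3 | __a[b]abaaba   read b → write _, move →, go to p2
p2 | __a_[a]baaba   read a → write b, move ←, go to p0
p0 | __a[_]bbaaba   read _ → write a, move ←, go to p2
p2 | __[a]abbaaba   read a → write b, move ←, go to p0
p0 | _[_]babbaaba   read _ → write a, move ←, go to p2
p2 | [_]ababbaaba   read _ → write b, move →, go to p2
p2 | b[a]babbaaba   read a → write b, move ←, go to p0
p0 | [b]bbabbaaba   read b → write a, move →, go to p3
p3 | a[b]babbaaba   read b → write _, move →, go to p2
p2 | a_[b]abbaaba
The non-blank tape span at halt is a_babbaaba.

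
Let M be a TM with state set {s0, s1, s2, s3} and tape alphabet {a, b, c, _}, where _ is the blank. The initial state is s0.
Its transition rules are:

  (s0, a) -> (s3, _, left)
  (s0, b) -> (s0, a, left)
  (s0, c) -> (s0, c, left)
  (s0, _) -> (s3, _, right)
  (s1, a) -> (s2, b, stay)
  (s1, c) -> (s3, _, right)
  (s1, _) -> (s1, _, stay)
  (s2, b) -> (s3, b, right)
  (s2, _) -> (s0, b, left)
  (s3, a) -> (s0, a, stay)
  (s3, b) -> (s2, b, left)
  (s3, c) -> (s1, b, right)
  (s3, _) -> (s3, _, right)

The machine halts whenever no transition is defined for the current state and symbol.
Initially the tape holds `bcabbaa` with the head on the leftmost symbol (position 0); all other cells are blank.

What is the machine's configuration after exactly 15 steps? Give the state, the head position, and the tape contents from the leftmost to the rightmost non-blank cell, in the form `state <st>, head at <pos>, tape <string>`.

state s3, head at 3, tape bbbbaa

s0 | _[b]cabbaa   read b → write a, move left, go to s0
s0 | [_]acabbaa   read _ → write _, move right, go to s3
s3 | _[a]cabbaa   read a → write a, move stay, go to s0
s0 | _[a]cabbaa   read a → write _, move left, go to s3
s3 | [_]_cabbaa   read _ → write _, move right, go to s3
s3 | _[_]cabbaa   read _ → write _, move right, go to s3
s3 | __[c]abbaa   read c → write b, move right, go to s1
s1 | __b[a]bbaa   read a → write b, move stay, go to s2
s2 | __b[b]bbaa   read b → write b, move right, go to s3
s3 | __bb[b]baa   read b → write b, move left, go to s2
s2 | __b[b]bbaa   read b → write b, move right, go to s3
s3 | __bb[b]baa   read b → write b, move left, go to s2
s2 | __b[b]bbaa   read b → write b, move right, go to s3
s3 | __bb[b]baa   read b → write b, move left, go to s2
s2 | __b[b]bbaa   read b → write b, move right, go to s3
s3 | __bb[b]baa
After 15 steps: state s3, head at 3, tape bbbbaa.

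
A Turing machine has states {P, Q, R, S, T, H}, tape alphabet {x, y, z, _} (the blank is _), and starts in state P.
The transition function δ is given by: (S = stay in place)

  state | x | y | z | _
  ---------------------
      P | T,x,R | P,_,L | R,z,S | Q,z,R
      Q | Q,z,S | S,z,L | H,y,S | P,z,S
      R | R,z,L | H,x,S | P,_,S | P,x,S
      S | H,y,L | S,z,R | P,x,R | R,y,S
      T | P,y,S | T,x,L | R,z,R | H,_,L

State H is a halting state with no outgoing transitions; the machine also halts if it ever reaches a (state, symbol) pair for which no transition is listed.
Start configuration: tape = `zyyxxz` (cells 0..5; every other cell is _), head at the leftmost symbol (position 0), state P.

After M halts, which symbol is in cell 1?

P | [z]yyxxz   read z → write z, move S, go to R
R | [z]yyxxz   read z → write _, move S, go to P
P | [_]yyxxz   read _ → write z, move R, go to Q
Q | z[y]yxxz   read y → write z, move L, go to S
S | [z]zyxxz   read z → write x, move R, go to P
P | x[z]yxxz   read z → write z, move S, go to R
R | x[z]yxxz   read z → write _, move S, go to P
P | x[_]yxxz   read _ → write z, move R, go to Q
Q | xz[y]xxz   read y → write z, move L, go to S
S | x[z]zxxz   read z → write x, move R, go to P
P | xx[z]xxz   read z → write z, move S, go to R
R | xx[z]xxz   read z → write _, move S, go to P
P | xx[_]xxz   read _ → write z, move R, go to Q
Q | xxz[x]xz   read x → write z, move S, go to Q
Q | xxz[z]xz   read z → write y, move S, go to H
H | xxz[y]xz
Cell 1 holds x when M halts.

x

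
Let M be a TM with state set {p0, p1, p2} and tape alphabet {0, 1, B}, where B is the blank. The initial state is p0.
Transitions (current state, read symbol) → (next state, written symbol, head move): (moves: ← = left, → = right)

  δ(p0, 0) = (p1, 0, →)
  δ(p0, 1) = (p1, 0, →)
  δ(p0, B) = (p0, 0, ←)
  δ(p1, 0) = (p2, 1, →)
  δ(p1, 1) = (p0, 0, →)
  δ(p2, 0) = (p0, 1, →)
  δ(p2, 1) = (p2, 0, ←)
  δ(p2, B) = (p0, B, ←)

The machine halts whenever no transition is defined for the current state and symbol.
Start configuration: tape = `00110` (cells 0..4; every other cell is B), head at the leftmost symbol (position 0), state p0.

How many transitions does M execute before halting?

state=p0 head=0 tape=[0]0110BB   (p0,0)→(p1,0,→)
state=p1 head=1 tape=0[0]110BB   (p1,0)→(p2,1,→)
state=p2 head=2 tape=01[1]10BB   (p2,1)→(p2,0,←)
state=p2 head=1 tape=0[1]010BB   (p2,1)→(p2,0,←)
state=p2 head=0 tape=[0]0010BB   (p2,0)→(p0,1,→)
state=p0 head=1 tape=1[0]010BB   (p0,0)→(p1,0,→)
state=p1 head=2 tape=10[0]10BB   (p1,0)→(p2,1,→)
state=p2 head=3 tape=101[1]0BB   (p2,1)→(p2,0,←)
state=p2 head=2 tape=10[1]00BB   (p2,1)→(p2,0,←)
state=p2 head=1 tape=1[0]000BB   (p2,0)→(p0,1,→)
state=p0 head=2 tape=11[0]00BB   (p0,0)→(p1,0,→)
state=p1 head=3 tape=110[0]0BB   (p1,0)→(p2,1,→)
state=p2 head=4 tape=1101[0]BB   (p2,0)→(p0,1,→)
state=p0 head=5 tape=11011[B]B   (p0,B)→(p0,0,←)
state=p0 head=4 tape=1101[1]0B   (p0,1)→(p1,0,→)
state=p1 head=5 tape=11010[0]B   (p1,0)→(p2,1,→)
state=p2 head=6 tape=110101[B]   (p2,B)→(p0,B,←)
state=p0 head=5 tape=11010[1]B   (p0,1)→(p1,0,→)
state=p1 head=6 tape=110100[B]
M halts after 18 transitions.

18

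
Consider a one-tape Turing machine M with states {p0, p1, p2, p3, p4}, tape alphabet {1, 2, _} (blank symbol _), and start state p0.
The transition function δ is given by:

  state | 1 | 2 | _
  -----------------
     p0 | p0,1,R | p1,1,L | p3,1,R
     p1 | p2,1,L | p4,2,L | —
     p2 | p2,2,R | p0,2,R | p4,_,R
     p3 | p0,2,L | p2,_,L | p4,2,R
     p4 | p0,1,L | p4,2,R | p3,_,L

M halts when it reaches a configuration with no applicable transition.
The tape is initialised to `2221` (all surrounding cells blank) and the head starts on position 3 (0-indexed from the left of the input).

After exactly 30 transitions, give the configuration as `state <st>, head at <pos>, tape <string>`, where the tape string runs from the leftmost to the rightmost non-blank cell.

p0 | 222[1]_____   read 1 → write 1, move R, go to p0
p0 | 2221[_]____   read _ → write 1, move R, go to p3
p3 | 22211[_]___   read _ → write 2, move R, go to p4
p4 | 222112[_]__   read _ → write _, move L, go to p3
p3 | 22211[2]___   read 2 → write _, move L, go to p2
p2 | 2221[1]____   read 1 → write 2, move R, go to p2
p2 | 22212[_]___   read _ → write _, move R, go to p4
p4 | 22212_[_]__   read _ → write _, move L, go to p3
p3 | 22212[_]___   read _ → write 2, move R, go to p4
p4 | 222122[_]__   read _ → write _, move L, go to p3
p3 | 22212[2]___   read 2 → write _, move L, go to p2
p2 | 2221[2]____   read 2 → write 2, move R, go to p0
p0 | 22212[_]___   read _ → write 1, move R, go to p3
p3 | 222121[_]__   read _ → write 2, move R, go to p4
p4 | 2221212[_]_   read _ → write _, move L, go to p3
p3 | 222121[2]__   read 2 → write _, move L, go to p2
p2 | 22212[1]___   read 1 → write 2, move R, go to p2
p2 | 222122[_]__   read _ → write _, move R, go to p4
p4 | 222122_[_]_   read _ → write _, move L, go to p3
p3 | 222122[_]__   read _ → write 2, move R, go to p4
p4 | 2221222[_]_   read _ → write _, move L, go to p3
p3 | 222122[2]__   read 2 → write _, move L, go to p2
p2 | 22212[2]___   read 2 → write 2, move R, go to p0
p0 | 222122[_]__   read _ → write 1, move R, go to p3
p3 | 2221221[_]_   read _ → write 2, move R, go to p4
p4 | 22212212[_]   read _ → write _, move L, go to p3
p3 | 2221221[2]_   read 2 → write _, move L, go to p2
p2 | 222122[1]__   read 1 → write 2, move R, go to p2
p2 | 2221222[_]_   read _ → write _, move R, go to p4
p4 | 2221222_[_]   read _ → write _, move L, go to p3
p3 | 2221222[_]_
After 30 steps: state p3, head at 7, tape 2221222.

state p3, head at 7, tape 2221222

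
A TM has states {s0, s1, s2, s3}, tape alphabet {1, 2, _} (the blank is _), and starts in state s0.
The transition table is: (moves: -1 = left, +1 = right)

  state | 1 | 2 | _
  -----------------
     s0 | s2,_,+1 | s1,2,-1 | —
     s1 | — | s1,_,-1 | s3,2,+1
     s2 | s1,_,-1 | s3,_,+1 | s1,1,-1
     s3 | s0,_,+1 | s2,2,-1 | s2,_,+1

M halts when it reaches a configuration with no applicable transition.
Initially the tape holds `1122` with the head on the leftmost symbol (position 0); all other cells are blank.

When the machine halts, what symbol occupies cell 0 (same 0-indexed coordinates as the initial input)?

state=s0 head=0 tape=_[1]122___   (s0,1)→(s2,_,+1)
state=s2 head=1 tape=__[1]22___   (s2,1)→(s1,_,-1)
state=s1 head=0 tape=_[_]_22___   (s1,_)→(s3,2,+1)
state=s3 head=1 tape=_2[_]22___   (s3,_)→(s2,_,+1)
state=s2 head=2 tape=_2_[2]2___   (s2,2)→(s3,_,+1)
state=s3 head=3 tape=_2__[2]___   (s3,2)→(s2,2,-1)
state=s2 head=2 tape=_2_[_]2___   (s2,_)→(s1,1,-1)
state=s1 head=1 tape=_2[_]12___   (s1,_)→(s3,2,+1)
state=s3 head=2 tape=_22[1]2___   (s3,1)→(s0,_,+1)
state=s0 head=3 tape=_22_[2]___   (s0,2)→(s1,2,-1)
state=s1 head=2 tape=_22[_]2___   (s1,_)→(s3,2,+1)
state=s3 head=3 tape=_222[2]___   (s3,2)→(s2,2,-1)
state=s2 head=2 tape=_22[2]2___   (s2,2)→(s3,_,+1)
state=s3 head=3 tape=_22_[2]___   (s3,2)→(s2,2,-1)
state=s2 head=2 tape=_22[_]2___   (s2,_)→(s1,1,-1)
state=s1 head=1 tape=_2[2]12___   (s1,2)→(s1,_,-1)
state=s1 head=0 tape=_[2]_12___   (s1,2)→(s1,_,-1)
state=s1 head=-1 tape=[_]__12___   (s1,_)→(s3,2,+1)
state=s3 head=0 tape=2[_]_12___   (s3,_)→(s2,_,+1)
state=s2 head=1 tape=2_[_]12___   (s2,_)→(s1,1,-1)
state=s1 head=0 tape=2[_]112___   (s1,_)→(s3,2,+1)
state=s3 head=1 tape=22[1]12___   (s3,1)→(s0,_,+1)
state=s0 head=2 tape=22_[1]2___   (s0,1)→(s2,_,+1)
state=s2 head=3 tape=22__[2]___   (s2,2)→(s3,_,+1)
state=s3 head=4 tape=22___[_]__   (s3,_)→(s2,_,+1)
state=s2 head=5 tape=22____[_]_   (s2,_)→(s1,1,-1)
state=s1 head=4 tape=22___[_]1_   (s1,_)→(s3,2,+1)
state=s3 head=5 tape=22___2[1]_   (s3,1)→(s0,_,+1)
state=s0 head=6 tape=22___2_[_]
Cell 0 holds 2 when M halts.

2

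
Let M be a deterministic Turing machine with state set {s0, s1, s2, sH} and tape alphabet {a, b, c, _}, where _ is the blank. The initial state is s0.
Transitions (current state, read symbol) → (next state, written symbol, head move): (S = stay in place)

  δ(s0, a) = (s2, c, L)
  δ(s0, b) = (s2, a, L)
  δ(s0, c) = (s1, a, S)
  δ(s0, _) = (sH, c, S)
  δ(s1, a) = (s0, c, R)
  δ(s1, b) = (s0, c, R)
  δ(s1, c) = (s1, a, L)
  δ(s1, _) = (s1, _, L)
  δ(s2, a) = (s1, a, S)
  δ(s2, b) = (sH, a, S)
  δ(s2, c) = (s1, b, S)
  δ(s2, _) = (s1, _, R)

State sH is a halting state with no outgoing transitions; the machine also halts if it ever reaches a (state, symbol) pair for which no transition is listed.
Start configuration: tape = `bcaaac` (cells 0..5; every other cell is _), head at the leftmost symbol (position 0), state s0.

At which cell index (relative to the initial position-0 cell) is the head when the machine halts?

s0 | _[b]caaac_   read b → write a, move L, go to s2
s2 | [_]acaaac_   read _ → write _, move R, go to s1
s1 | _[a]caaac_   read a → write c, move R, go to s0
s0 | _c[c]aaac_   read c → write a, move S, go to s1
s1 | _c[a]aaac_   read a → write c, move R, go to s0
s0 | _cc[a]aac_   read a → write c, move L, go to s2
s2 | _c[c]caac_   read c → write b, move S, go to s1
s1 | _c[b]caac_   read b → write c, move R, go to s0
s0 | _cc[c]aac_   read c → write a, move S, go to s1
s1 | _cc[a]aac_   read a → write c, move R, go to s0
s0 | _ccc[a]ac_   read a → write c, move L, go to s2
s2 | _cc[c]cac_   read c → write b, move S, go to s1
s1 | _cc[b]cac_   read b → write c, move R, go to s0
s0 | _ccc[c]ac_   read c → write a, move S, go to s1
s1 | _ccc[a]ac_   read a → write c, move R, go to s0
s0 | _cccc[a]c_   read a → write c, move L, go to s2
s2 | _ccc[c]cc_   read c → write b, move S, go to s1
s1 | _ccc[b]cc_   read b → write c, move R, go to s0
s0 | _cccc[c]c_   read c → write a, move S, go to s1
s1 | _cccc[a]c_   read a → write c, move R, go to s0
s0 | _ccccc[c]_   read c → write a, move S, go to s1
s1 | _ccccc[a]_   read a → write c, move R, go to s0
s0 | _cccccc[_]   read _ → write c, move S, go to sH
sH | _cccccc[c]
At halt the head is at cell 6.

6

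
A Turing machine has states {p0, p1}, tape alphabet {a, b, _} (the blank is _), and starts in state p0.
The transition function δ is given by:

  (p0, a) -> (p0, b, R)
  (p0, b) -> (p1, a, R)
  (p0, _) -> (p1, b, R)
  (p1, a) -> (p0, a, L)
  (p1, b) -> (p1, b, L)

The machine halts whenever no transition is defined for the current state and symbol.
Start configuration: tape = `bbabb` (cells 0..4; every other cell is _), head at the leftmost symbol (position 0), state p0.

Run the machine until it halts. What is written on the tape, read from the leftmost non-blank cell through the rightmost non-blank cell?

bbbbba

p0 | _[b]babb_   read b → write a, move R, go to p1
p1 | _a[b]abb_   read b → write b, move L, go to p1
p1 | _[a]babb_   read a → write a, move L, go to p0
p0 | [_]ababb_   read _ → write b, move R, go to p1
p1 | b[a]babb_   read a → write a, move L, go to p0
p0 | [b]ababb_   read b → write a, move R, go to p1
p1 | a[a]babb_   read a → write a, move L, go to p0
p0 | [a]ababb_   read a → write b, move R, go to p0
p0 | b[a]babb_   read a → write b, move R, go to p0
p0 | bb[b]abb_   read b → write a, move R, go to p1
p1 | bba[a]bb_   read a → write a, move L, go to p0
p0 | bb[a]abb_   read a → write b, move R, go to p0
p0 | bbb[a]bb_   read a → write b, move R, go to p0
p0 | bbbb[b]b_   read b → write a, move R, go to p1
p1 | bbbba[b]_   read b → write b, move L, go to p1
p1 | bbbb[a]b_   read a → write a, move L, go to p0
p0 | bbb[b]ab_   read b → write a, move R, go to p1
p1 | bbba[a]b_   read a → write a, move L, go to p0
p0 | bbb[a]ab_   read a → write b, move R, go to p0
p0 | bbbb[a]b_   read a → write b, move R, go to p0
p0 | bbbbb[b]_   read b → write a, move R, go to p1
p1 | bbbbba[_]
The non-blank tape span at halt is bbbbba.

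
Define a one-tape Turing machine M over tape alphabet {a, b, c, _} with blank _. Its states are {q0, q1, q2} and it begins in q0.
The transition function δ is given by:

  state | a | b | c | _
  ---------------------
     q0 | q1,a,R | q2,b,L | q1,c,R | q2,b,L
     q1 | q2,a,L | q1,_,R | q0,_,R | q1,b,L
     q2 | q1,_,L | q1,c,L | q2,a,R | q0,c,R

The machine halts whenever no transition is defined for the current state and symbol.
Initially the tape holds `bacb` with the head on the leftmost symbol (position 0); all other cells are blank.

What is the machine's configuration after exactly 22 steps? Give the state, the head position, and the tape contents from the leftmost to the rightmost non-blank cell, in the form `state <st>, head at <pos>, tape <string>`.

state q1, head at -2, tape a_b_ac

q0 | __[b]acb   read b → write b, move L, go to q2
q2 | _[_]bacb   read _ → write c, move R, go to q0
q0 | _c[b]acb   read b → write b, move L, go to q2
q2 | _[c]bacb   read c → write a, move R, go to q2
q2 | _a[b]acb   read b → write c, move L, go to q1
q1 | _[a]cacb   read a → write a, move L, go to q2
q2 | [_]acacb   read _ → write c, move R, go to q0
q0 | c[a]cacb   read a → write a, move R, go to q1
q1 | ca[c]acb   read c → write _, move R, go to q0
q0 | ca_[a]cb   read a → write a, move R, go to q1
q1 | ca_a[c]b   read c → write _, move R, go to q0
q0 | ca_a_[b]   read b → write b, move L, go to q2
q2 | ca_a[_]b   read _ → write c, move R, go to q0
q0 | ca_ac[b]   read b → write b, move L, go to q2
q2 | ca_a[c]b   read c → write a, move R, go to q2
q2 | ca_aa[b]   read b → write c, move L, go to q1
q1 | ca_a[a]c   read a → write a, move L, go to q2
q2 | ca_[a]ac   read a → write _, move L, go to q1
q1 | ca[_]_ac   read _ → write b, move L, go to q1
q1 | c[a]b_ac   read a → write a, move L, go to q2
q2 | [c]ab_ac   read c → write a, move R, go to q2
q2 | a[a]b_ac   read a → write _, move L, go to q1
q1 | [a]_b_ac
After 22 steps: state q1, head at -2, tape a_b_ac.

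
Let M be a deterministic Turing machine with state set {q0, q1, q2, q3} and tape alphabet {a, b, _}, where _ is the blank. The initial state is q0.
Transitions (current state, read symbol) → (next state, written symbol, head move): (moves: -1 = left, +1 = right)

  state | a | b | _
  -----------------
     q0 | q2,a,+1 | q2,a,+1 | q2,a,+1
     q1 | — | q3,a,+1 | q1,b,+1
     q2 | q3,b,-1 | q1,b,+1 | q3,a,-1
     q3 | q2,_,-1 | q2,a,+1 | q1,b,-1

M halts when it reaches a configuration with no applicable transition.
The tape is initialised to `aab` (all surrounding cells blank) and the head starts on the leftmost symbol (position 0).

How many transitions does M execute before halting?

q0 | ___[a]ab_   read a → write a, move +1, go to q2
q2 | ___a[a]b_   read a → write b, move -1, go to q3
q3 | ___[a]bb_   read a → write _, move -1, go to q2
q2 | __[_]_bb_   read _ → write a, move -1, go to q3
q3 | _[_]a_bb_   read _ → write b, move -1, go to q1
q1 | [_]ba_bb_   read _ → write b, move +1, go to q1
q1 | b[b]a_bb_   read b → write a, move +1, go to q3
q3 | ba[a]_bb_   read a → write _, move -1, go to q2
q2 | b[a]__bb_   read a → write b, move -1, go to q3
q3 | [b]b__bb_   read b → write a, move +1, go to q2
q2 | a[b]__bb_   read b → write b, move +1, go to q1
q1 | ab[_]_bb_   read _ → write b, move +1, go to q1
q1 | abb[_]bb_   read _ → write b, move +1, go to q1
q1 | abbb[b]b_   read b → write a, move +1, go to q3
q3 | abbba[b]_   read b → write a, move +1, go to q2
q2 | abbbaa[_]   read _ → write a, move -1, go to q3
q3 | abbba[a]a   read a → write _, move -1, go to q2
q2 | abbb[a]_a   read a → write b, move -1, go to q3
q3 | abb[b]b_a   read b → write a, move +1, go to q2
q2 | abba[b]_a   read b → write b, move +1, go to q1
q1 | abbab[_]a   read _ → write b, move +1, go to q1
q1 | abbabb[a]
M halts after 21 transitions.

21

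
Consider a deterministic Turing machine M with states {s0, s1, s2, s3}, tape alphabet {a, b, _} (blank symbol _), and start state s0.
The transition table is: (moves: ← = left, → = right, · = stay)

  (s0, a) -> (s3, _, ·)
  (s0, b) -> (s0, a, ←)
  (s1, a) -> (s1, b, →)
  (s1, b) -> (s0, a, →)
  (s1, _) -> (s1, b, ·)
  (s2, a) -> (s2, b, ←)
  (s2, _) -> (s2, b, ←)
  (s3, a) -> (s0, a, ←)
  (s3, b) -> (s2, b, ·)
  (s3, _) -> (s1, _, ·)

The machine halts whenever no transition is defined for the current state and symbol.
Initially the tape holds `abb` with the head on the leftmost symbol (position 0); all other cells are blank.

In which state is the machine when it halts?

state=s0 head=0 tape=[a]bb_   (s0,a)→(s3,_,·)
state=s3 head=0 tape=[_]bb_   (s3,_)→(s1,_,·)
state=s1 head=0 tape=[_]bb_   (s1,_)→(s1,b,·)
state=s1 head=0 tape=[b]bb_   (s1,b)→(s0,a,→)
state=s0 head=1 tape=a[b]b_   (s0,b)→(s0,a,←)
state=s0 head=0 tape=[a]ab_   (s0,a)→(s3,_,·)
state=s3 head=0 tape=[_]ab_   (s3,_)→(s1,_,·)
state=s1 head=0 tape=[_]ab_   (s1,_)→(s1,b,·)
state=s1 head=0 tape=[b]ab_   (s1,b)→(s0,a,→)
state=s0 head=1 tape=a[a]b_   (s0,a)→(s3,_,·)
state=s3 head=1 tape=a[_]b_   (s3,_)→(s1,_,·)
state=s1 head=1 tape=a[_]b_   (s1,_)→(s1,b,·)
state=s1 head=1 tape=a[b]b_   (s1,b)→(s0,a,→)
state=s0 head=2 tape=aa[b]_   (s0,b)→(s0,a,←)
state=s0 head=1 tape=a[a]a_   (s0,a)→(s3,_,·)
state=s3 head=1 tape=a[_]a_   (s3,_)→(s1,_,·)
state=s1 head=1 tape=a[_]a_   (s1,_)→(s1,b,·)
state=s1 head=1 tape=a[b]a_   (s1,b)→(s0,a,→)
state=s0 head=2 tape=aa[a]_   (s0,a)→(s3,_,·)
state=s3 head=2 tape=aa[_]_   (s3,_)→(s1,_,·)
state=s1 head=2 tape=aa[_]_   (s1,_)→(s1,b,·)
state=s1 head=2 tape=aa[b]_   (s1,b)→(s0,a,→)
state=s0 head=3 tape=aaa[_]
No transition is defined for (s0, _); M halts in state s0.

s0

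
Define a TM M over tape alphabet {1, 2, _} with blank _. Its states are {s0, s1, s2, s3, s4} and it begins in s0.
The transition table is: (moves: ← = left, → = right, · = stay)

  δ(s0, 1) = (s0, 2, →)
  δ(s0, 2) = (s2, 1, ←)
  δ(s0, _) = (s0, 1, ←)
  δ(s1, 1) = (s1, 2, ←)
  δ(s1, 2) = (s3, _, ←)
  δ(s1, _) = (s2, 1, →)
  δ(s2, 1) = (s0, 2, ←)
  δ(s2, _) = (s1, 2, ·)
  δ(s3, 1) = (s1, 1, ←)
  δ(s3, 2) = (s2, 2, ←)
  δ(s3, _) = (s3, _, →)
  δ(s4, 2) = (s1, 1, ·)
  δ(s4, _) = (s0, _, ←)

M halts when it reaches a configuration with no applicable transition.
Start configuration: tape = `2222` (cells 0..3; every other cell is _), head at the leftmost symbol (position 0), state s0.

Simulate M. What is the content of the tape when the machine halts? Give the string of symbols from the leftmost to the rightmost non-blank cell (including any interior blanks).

21222

state=s0 head=0 tape=__[2]222   (s0,2)→(s2,1,←)
state=s2 head=-1 tape=_[_]1222   (s2,_)→(s1,2,·)
state=s1 head=-1 tape=_[2]1222   (s1,2)→(s3,_,←)
state=s3 head=-2 tape=[_]_1222   (s3,_)→(s3,_,→)
state=s3 head=-1 tape=_[_]1222   (s3,_)→(s3,_,→)
state=s3 head=0 tape=__[1]222   (s3,1)→(s1,1,←)
state=s1 head=-1 tape=_[_]1222   (s1,_)→(s2,1,→)
state=s2 head=0 tape=_1[1]222   (s2,1)→(s0,2,←)
state=s0 head=-1 tape=_[1]2222   (s0,1)→(s0,2,→)
state=s0 head=0 tape=_2[2]222   (s0,2)→(s2,1,←)
state=s2 head=-1 tape=_[2]1222
The non-blank tape span at halt is 21222.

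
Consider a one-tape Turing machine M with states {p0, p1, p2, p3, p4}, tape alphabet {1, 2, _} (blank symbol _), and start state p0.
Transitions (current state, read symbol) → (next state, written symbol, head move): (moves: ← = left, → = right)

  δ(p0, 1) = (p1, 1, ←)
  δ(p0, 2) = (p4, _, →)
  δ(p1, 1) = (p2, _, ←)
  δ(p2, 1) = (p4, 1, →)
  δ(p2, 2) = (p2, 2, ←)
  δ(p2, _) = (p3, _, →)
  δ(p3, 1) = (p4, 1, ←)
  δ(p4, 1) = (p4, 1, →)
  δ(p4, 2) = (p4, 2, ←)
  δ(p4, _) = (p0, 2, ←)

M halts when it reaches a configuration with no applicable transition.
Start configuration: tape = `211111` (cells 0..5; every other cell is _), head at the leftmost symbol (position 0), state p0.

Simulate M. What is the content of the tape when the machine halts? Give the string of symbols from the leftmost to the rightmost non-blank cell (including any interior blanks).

p0 | [2]11111_   read 2 → write _, move →, go to p4
p4 | _[1]1111_   read 1 → write 1, move →, go to p4
p4 | _1[1]111_   read 1 → write 1, move →, go to p4
p4 | _11[1]11_   read 1 → write 1, move →, go to p4
p4 | _111[1]1_   read 1 → write 1, move →, go to p4
p4 | _1111[1]_   read 1 → write 1, move →, go to p4
p4 | _11111[_]   read _ → write 2, move ←, go to p0
p0 | _1111[1]2   read 1 → write 1, move ←, go to p1
p1 | _111[1]12   read 1 → write _, move ←, go to p2
p2 | _11[1]_12   read 1 → write 1, move →, go to p4
p4 | _111[_]12   read _ → write 2, move ←, go to p0
p0 | _11[1]212   read 1 → write 1, move ←, go to p1
p1 | _1[1]1212   read 1 → write _, move ←, go to p2
p2 | _[1]_1212   read 1 → write 1, move →, go to p4
p4 | _1[_]1212   read _ → write 2, move ←, go to p0
p0 | _[1]21212   read 1 → write 1, move ←, go to p1
p1 | [_]121212
The non-blank tape span at halt is 121212.

121212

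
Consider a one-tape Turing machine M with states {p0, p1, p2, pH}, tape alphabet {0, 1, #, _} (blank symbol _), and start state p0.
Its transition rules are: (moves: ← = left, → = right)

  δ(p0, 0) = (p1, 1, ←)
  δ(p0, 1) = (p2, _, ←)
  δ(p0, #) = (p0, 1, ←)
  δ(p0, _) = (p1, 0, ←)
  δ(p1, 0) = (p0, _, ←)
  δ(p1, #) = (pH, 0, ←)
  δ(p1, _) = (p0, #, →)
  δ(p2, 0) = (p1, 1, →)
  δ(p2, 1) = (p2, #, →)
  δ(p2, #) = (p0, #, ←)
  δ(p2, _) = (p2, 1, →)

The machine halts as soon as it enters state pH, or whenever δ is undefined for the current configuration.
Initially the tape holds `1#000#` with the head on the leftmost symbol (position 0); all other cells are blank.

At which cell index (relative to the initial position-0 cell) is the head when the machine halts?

-4

state=p0 head=0 tape=____[1]#000#   (p0,1)→(p2,_,←)
state=p2 head=-1 tape=___[_]_#000#   (p2,_)→(p2,1,→)
state=p2 head=0 tape=___1[_]#000#   (p2,_)→(p2,1,→)
state=p2 head=1 tape=___11[#]000#   (p2,#)→(p0,#,←)
state=p0 head=0 tape=___1[1]#000#   (p0,1)→(p2,_,←)
state=p2 head=-1 tape=___[1]_#000#   (p2,1)→(p2,#,→)
state=p2 head=0 tape=___#[_]#000#   (p2,_)→(p2,1,→)
state=p2 head=1 tape=___#1[#]000#   (p2,#)→(p0,#,←)
state=p0 head=0 tape=___#[1]#000#   (p0,1)→(p2,_,←)
state=p2 head=-1 tape=___[#]_#000#   (p2,#)→(p0,#,←)
state=p0 head=-2 tape=__[_]#_#000#   (p0,_)→(p1,0,←)
state=p1 head=-3 tape=_[_]0#_#000#   (p1,_)→(p0,#,→)
state=p0 head=-2 tape=_#[0]#_#000#   (p0,0)→(p1,1,←)
state=p1 head=-3 tape=_[#]1#_#000#   (p1,#)→(pH,0,←)
state=pH head=-4 tape=[_]01#_#000#
At halt the head is at cell -4.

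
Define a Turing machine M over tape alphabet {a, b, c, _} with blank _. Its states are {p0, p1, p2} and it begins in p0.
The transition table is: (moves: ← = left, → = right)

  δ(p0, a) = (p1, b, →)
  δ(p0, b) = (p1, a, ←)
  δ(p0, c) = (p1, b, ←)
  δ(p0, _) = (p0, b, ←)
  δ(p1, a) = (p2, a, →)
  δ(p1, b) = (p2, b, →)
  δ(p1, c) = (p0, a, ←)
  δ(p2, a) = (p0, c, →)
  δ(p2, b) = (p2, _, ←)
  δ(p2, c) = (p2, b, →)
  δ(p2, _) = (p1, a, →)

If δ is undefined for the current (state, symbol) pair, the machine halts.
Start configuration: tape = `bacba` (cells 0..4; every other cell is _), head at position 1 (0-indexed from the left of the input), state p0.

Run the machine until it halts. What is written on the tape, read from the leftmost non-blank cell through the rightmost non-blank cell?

bba__b

state=p0 head=1 tape=b[a]cba_   (p0,a)→(p1,b,→)
state=p1 head=2 tape=bb[c]ba_   (p1,c)→(p0,a,←)
state=p0 head=1 tape=b[b]aba_   (p0,b)→(p1,a,←)
state=p1 head=0 tape=[b]aaba_   (p1,b)→(p2,b,→)
state=p2 head=1 tape=b[a]aba_   (p2,a)→(p0,c,→)
state=p0 head=2 tape=bc[a]ba_   (p0,a)→(p1,b,→)
state=p1 head=3 tape=bcb[b]a_   (p1,b)→(p2,b,→)
state=p2 head=4 tape=bcbb[a]_   (p2,a)→(p0,c,→)
state=p0 head=5 tape=bcbbc[_]   (p0,_)→(p0,b,←)
state=p0 head=4 tape=bcbb[c]b   (p0,c)→(p1,b,←)
state=p1 head=3 tape=bcb[b]bb   (p1,b)→(p2,b,→)
state=p2 head=4 tape=bcbb[b]b   (p2,b)→(p2,_,←)
state=p2 head=3 tape=bcb[b]_b   (p2,b)→(p2,_,←)
state=p2 head=2 tape=bc[b]__b   (p2,b)→(p2,_,←)
state=p2 head=1 tape=b[c]___b   (p2,c)→(p2,b,→)
state=p2 head=2 tape=bb[_]__b   (p2,_)→(p1,a,→)
state=p1 head=3 tape=bba[_]_b
The non-blank tape span at halt is bba__b.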